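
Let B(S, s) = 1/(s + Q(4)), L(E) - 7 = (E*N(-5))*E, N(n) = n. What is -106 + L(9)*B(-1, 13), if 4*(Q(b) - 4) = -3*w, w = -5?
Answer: -10390/83 ≈ -125.18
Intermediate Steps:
Q(b) = 31/4 (Q(b) = 4 + (-3*(-5))/4 = 4 + (¼)*15 = 4 + 15/4 = 31/4)
L(E) = 7 - 5*E² (L(E) = 7 + (E*(-5))*E = 7 + (-5*E)*E = 7 - 5*E²)
B(S, s) = 1/(31/4 + s) (B(S, s) = 1/(s + 31/4) = 1/(31/4 + s))
-106 + L(9)*B(-1, 13) = -106 + (7 - 5*9²)*(4/(31 + 4*13)) = -106 + (7 - 5*81)*(4/(31 + 52)) = -106 + (7 - 405)*(4/83) = -106 - 1592/83 = -10390/83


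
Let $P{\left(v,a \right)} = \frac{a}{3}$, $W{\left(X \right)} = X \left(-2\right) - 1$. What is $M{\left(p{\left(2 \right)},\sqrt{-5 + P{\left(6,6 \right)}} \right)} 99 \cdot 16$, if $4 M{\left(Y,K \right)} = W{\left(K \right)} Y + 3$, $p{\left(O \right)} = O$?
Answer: $396 - 1584 i \sqrt{3} \approx 396.0 - 2743.6 i$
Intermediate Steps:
$W{\left(X \right)} = -1 - 2 X$ ($W{\left(X \right)} = - 2 X - 1 = -1 - 2 X$)
$P{\left(v,a \right)} = \frac{a}{3}$ ($P{\left(v,a \right)} = a \frac{1}{3} = \frac{a}{3}$)
$M{\left(Y,K \right)} = \frac{3}{4} + \frac{Y \left(-1 - 2 K\right)}{4}$ ($M{\left(Y,K \right)} = \frac{\left(-1 - 2 K\right) Y + 3}{4} = \frac{Y \left(-1 - 2 K\right) + 3}{4} = \frac{3 + Y \left(-1 - 2 K\right)}{4} = \frac{3}{4} + \frac{Y \left(-1 - 2 K\right)}{4}$)
$M{\left(p{\left(2 \right)},\sqrt{-5 + P{\left(6,6 \right)}} \right)} 99 \cdot 16 = \left(\frac{3}{4} - \frac{1 + 2 \sqrt{-5 + \frac{1}{3} \cdot 6}}{2}\right) 99 \cdot 16 = \left(\frac{3}{4} - \frac{1 + 2 \sqrt{-5 + 2}}{2}\right) 99 \cdot 16 = \left(\frac{3}{4} - \frac{1 + 2 \sqrt{-3}}{2}\right) 99 \cdot 16 = \left(\frac{3}{4} - \frac{1 + 2 i \sqrt{3}}{2}\right) 99 \cdot 16 = \left(\frac{3}{4} - \left(\frac{1}{2} + i \sqrt{3}\right)\right) 99 \cdot 16 = \left(\frac{1}{4} - i \sqrt{3}\right) 99 \cdot 16 = \left(\frac{99}{4} - 99 i \sqrt{3}\right) 16 = 396 - 1584 i \sqrt{3}$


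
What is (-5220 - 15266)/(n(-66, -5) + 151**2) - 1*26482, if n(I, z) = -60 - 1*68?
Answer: -600446872/22673 ≈ -26483.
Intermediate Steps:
n(I, z) = -128 (n(I, z) = -60 - 68 = -128)
(-5220 - 15266)/(n(-66, -5) + 151**2) - 1*26482 = (-5220 - 15266)/(-128 + 151**2) - 1*26482 = -20486/(-128 + 22801) - 26482 = -20486/22673 - 26482 = -600446872/22673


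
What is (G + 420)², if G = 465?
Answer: 783225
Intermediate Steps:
(G + 420)² = (465 + 420)² = 885² = 783225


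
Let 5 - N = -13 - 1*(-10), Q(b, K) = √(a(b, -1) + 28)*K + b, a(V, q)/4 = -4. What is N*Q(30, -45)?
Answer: 240 - 720*√3 ≈ -1007.1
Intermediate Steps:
a(V, q) = -16 (a(V, q) = 4*(-4) = -16)
Q(b, K) = b + 2*K*√3 (Q(b, K) = √(-16 + 28)*K + b = √12*K + b = (2*√3)*K + b = 2*K*√3 + b = b + 2*K*√3)
N = 8 (N = 5 - (-13 - 1*(-10)) = 5 - (-13 + 10) = 5 - 1*(-3) = 5 + 3 = 8)
N*Q(30, -45) = 8*(30 + 2*(-45)*√3) = 8*(30 - 90*√3) = 240 - 720*√3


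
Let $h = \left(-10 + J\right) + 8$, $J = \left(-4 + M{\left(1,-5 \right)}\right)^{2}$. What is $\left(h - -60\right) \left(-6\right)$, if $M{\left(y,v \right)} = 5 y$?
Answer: $-354$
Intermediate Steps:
$J = 1$ ($J = \left(-4 + 5 \cdot 1\right)^{2} = \left(-4 + 5\right)^{2} = 1^{2} = 1$)
$h = -1$ ($h = \left(-10 + 1\right) + 8 = -9 + 8 = -1$)
$\left(h - -60\right) \left(-6\right) = \left(-1 - -60\right) \left(-6\right) = \left(-1 + 60\right) \left(-6\right) = 59 \left(-6\right) = -354$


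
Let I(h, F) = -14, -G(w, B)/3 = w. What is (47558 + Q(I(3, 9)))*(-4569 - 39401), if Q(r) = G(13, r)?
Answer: -2089410430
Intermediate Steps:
G(w, B) = -3*w
Q(r) = -39 (Q(r) = -3*13 = -39)
(47558 + Q(I(3, 9)))*(-4569 - 39401) = (47558 - 39)*(-4569 - 39401) = 47519*(-43970) = -2089410430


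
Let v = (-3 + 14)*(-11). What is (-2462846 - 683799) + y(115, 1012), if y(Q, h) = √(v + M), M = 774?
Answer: -3146645 + √653 ≈ -3.1466e+6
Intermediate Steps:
v = -121 (v = 11*(-11) = -121)
y(Q, h) = √653 (y(Q, h) = √(-121 + 774) = √653)
(-2462846 - 683799) + y(115, 1012) = (-2462846 - 683799) + √653 = -3146645 + √653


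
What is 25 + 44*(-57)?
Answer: -2483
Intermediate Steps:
25 + 44*(-57) = 25 - 2508 = -2483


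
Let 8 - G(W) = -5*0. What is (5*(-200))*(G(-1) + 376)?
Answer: -384000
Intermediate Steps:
G(W) = 8 (G(W) = 8 - (-5)*0 = 8 - 1*0 = 8 + 0 = 8)
(5*(-200))*(G(-1) + 376) = (5*(-200))*(8 + 376) = -1000*384 = -384000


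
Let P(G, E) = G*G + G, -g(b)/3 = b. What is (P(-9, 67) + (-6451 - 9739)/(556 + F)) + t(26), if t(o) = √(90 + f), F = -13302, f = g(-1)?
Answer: 466951/6373 + √93 ≈ 82.914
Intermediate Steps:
g(b) = -3*b
f = 3 (f = -3*(-1) = 3)
P(G, E) = G + G² (P(G, E) = G² + G = G + G²)
t(o) = √93 (t(o) = √(90 + 3) = √93)
(P(-9, 67) + (-6451 - 9739)/(556 + F)) + t(26) = (-9*(1 - 9) + (-6451 - 9739)/(556 - 13302)) + √93 = (-9*(-8) - 16190/(-12746)) + √93 = (72 - 16190*(-1/12746)) + √93 = (72 + 8095/6373) + √93 = 466951/6373 + √93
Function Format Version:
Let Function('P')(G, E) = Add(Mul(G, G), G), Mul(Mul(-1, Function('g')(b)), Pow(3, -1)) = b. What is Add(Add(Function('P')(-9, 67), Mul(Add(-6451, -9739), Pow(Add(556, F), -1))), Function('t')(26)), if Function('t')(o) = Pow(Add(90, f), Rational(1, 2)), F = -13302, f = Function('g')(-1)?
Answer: Add(Rational(466951, 6373), Pow(93, Rational(1, 2))) ≈ 82.914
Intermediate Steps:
Function('g')(b) = Mul(-3, b)
f = 3 (f = Mul(-3, -1) = 3)
Function('P')(G, E) = Add(G, Pow(G, 2)) (Function('P')(G, E) = Add(Pow(G, 2), G) = Add(G, Pow(G, 2)))
Function('t')(o) = Pow(93, Rational(1, 2)) (Function('t')(o) = Pow(Add(90, 3), Rational(1, 2)) = Pow(93, Rational(1, 2)))
Add(Add(Function('P')(-9, 67), Mul(Add(-6451, -9739), Pow(Add(556, F), -1))), Function('t')(26)) = Add(Add(Mul(-9, Add(1, -9)), Mul(Add(-6451, -9739), Pow(Add(556, -13302), -1))), Pow(93, Rational(1, 2))) = Add(Add(Mul(-9, -8), Mul(-16190, Pow(-12746, -1))), Pow(93, Rational(1, 2))) = Add(Add(72, Mul(-16190, Rational(-1, 12746))), Pow(93, Rational(1, 2))) = Add(Add(72, Rational(8095, 6373)), Pow(93, Rational(1, 2))) = Add(Rational(466951, 6373), Pow(93, Rational(1, 2)))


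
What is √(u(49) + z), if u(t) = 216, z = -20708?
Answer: 2*I*√5123 ≈ 143.15*I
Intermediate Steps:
√(u(49) + z) = √(216 - 20708) = √(-20492) = 2*I*√5123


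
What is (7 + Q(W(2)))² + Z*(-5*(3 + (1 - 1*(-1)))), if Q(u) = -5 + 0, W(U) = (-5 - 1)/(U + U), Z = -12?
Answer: 304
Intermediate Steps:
W(U) = -3/U (W(U) = -6*1/(2*U) = -3/U)
Q(u) = -5
(7 + Q(W(2)))² + Z*(-5*(3 + (1 - 1*(-1)))) = (7 - 5)² - (-60)*(3 + (1 - 1*(-1))) = 2² - (-60)*(3 + (1 + 1)) = 4 - (-60)*(3 + 2) = 4 - (-60)*5 = 4 - 12*(-25) = 4 + 300 = 304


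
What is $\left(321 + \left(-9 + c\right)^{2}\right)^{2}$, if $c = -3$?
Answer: $216225$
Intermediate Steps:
$\left(321 + \left(-9 + c\right)^{2}\right)^{2} = \left(321 + \left(-9 - 3\right)^{2}\right)^{2} = \left(321 + \left(-12\right)^{2}\right)^{2} = \left(321 + 144\right)^{2} = 465^{2} = 216225$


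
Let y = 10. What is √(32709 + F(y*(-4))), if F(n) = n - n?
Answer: √32709 ≈ 180.86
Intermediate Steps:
F(n) = 0
√(32709 + F(y*(-4))) = √(32709 + 0) = √32709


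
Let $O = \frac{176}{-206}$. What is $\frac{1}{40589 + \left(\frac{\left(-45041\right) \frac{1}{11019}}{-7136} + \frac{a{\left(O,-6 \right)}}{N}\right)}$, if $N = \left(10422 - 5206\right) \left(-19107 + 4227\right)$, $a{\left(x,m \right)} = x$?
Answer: $\frac{272830103847040}{11073901241330468643} \approx 2.4637 \cdot 10^{-5}$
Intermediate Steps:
$O = - \frac{88}{103}$ ($O = 176 \left(- \frac{1}{206}\right) = - \frac{88}{103} \approx -0.85437$)
$N = -77614080$ ($N = 5216 \left(-14880\right) = -77614080$)
$\frac{1}{40589 + \left(\frac{\left(-45041\right) \frac{1}{11019}}{-7136} + \frac{a{\left(O,-6 \right)}}{N}\right)} = \frac{1}{40589 - \left(- \frac{11}{999281280} - \frac{\left(-45041\right) \frac{1}{11019}}{-7136}\right)} = \frac{1}{40589 - \left(- \frac{11}{999281280} - \left(-45041\right) \frac{1}{11019} \left(- \frac{1}{7136}\right)\right)} = \frac{1}{40589 + \left(\left(- \frac{45041}{11019}\right) \left(- \frac{1}{7136}\right) + \frac{11}{999281280}\right)} = \frac{1}{40589 + \left(\frac{45041}{78631584} + \frac{11}{999281280}\right)} = \frac{1}{40589 + \frac{156282962083}{272830103847040}} = \frac{1}{\frac{11073901241330468643}{272830103847040}} = \frac{272830103847040}{11073901241330468643}$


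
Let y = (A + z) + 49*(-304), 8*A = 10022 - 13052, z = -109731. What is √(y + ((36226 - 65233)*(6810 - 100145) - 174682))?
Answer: √10828274629/2 ≈ 52030.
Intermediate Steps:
A = -1515/4 (A = (10022 - 13052)/8 = (⅛)*(-3030) = -1515/4 ≈ -378.75)
y = -500023/4 (y = (-1515/4 - 109731) + 49*(-304) = -440439/4 - 14896 = -500023/4 ≈ -1.2501e+5)
√(y + ((36226 - 65233)*(6810 - 100145) - 174682)) = √(-500023/4 + ((36226 - 65233)*(6810 - 100145) - 174682)) = √(-500023/4 + (-29007*(-93335) - 174682)) = √(-500023/4 + (2707368345 - 174682)) = √(-500023/4 + 2707193663) = √(10828274629/4) = √10828274629/2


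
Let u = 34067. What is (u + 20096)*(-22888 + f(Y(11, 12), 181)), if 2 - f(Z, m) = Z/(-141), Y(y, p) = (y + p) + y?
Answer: -174778151396/141 ≈ -1.2396e+9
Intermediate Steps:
Y(y, p) = p + 2*y (Y(y, p) = (p + y) + y = p + 2*y)
f(Z, m) = 2 + Z/141 (f(Z, m) = 2 - Z/(-141) = 2 - Z*(-1)/141 = 2 - (-1)*Z/141 = 2 + Z/141)
(u + 20096)*(-22888 + f(Y(11, 12), 181)) = (34067 + 20096)*(-22888 + (2 + (12 + 2*11)/141)) = 54163*(-22888 + (2 + (12 + 22)/141)) = 54163*(-22888 + (2 + (1/141)*34)) = 54163*(-22888 + (2 + 34/141)) = 54163*(-22888 + 316/141) = 54163*(-3226892/141) = -174778151396/141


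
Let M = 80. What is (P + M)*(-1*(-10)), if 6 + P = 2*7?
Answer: 880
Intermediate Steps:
P = 8 (P = -6 + 2*7 = -6 + 14 = 8)
(P + M)*(-1*(-10)) = (8 + 80)*(-1*(-10)) = 88*10 = 880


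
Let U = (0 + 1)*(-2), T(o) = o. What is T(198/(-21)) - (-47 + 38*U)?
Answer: 795/7 ≈ 113.57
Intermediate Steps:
U = -2 (U = 1*(-2) = -2)
T(198/(-21)) - (-47 + 38*U) = 198/(-21) - (-47 + 38*(-2)) = 198*(-1/21) - (-47 - 76) = -66/7 - 1*(-123) = -66/7 + 123 = 795/7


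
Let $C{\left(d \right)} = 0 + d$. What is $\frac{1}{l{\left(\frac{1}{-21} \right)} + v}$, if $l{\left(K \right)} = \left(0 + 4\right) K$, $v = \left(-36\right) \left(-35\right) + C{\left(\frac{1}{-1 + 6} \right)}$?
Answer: $\frac{105}{132301} \approx 0.00079365$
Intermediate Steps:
$C{\left(d \right)} = d$
$v = \frac{6301}{5}$ ($v = \left(-36\right) \left(-35\right) + \frac{1}{-1 + 6} = 1260 + \frac{1}{5} = \frac{6301}{5} \approx 1260.2$)
$l{\left(K \right)} = 4 K$
$\frac{1}{l{\left(\frac{1}{-21} \right)} + v} = \frac{1}{\frac{4}{-21} + \frac{6301}{5}} = \frac{1}{4 \left(- \frac{1}{21}\right) + \frac{6301}{5}} = \frac{1}{- \frac{4}{21} + \frac{6301}{5}} = \frac{1}{\frac{132301}{105}} = \frac{105}{132301}$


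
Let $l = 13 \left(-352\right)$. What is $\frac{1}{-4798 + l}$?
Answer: $- \frac{1}{9374} \approx -0.00010668$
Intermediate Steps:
$l = -4576$
$\frac{1}{-4798 + l} = \frac{1}{-4798 - 4576} = \frac{1}{-9374} = - \frac{1}{9374}$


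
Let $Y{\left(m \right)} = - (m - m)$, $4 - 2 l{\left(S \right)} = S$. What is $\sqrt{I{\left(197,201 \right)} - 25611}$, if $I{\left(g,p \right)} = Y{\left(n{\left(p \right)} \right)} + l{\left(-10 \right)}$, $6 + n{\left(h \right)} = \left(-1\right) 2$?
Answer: $2 i \sqrt{6401} \approx 160.01 i$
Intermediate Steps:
$l{\left(S \right)} = 2 - \frac{S}{2}$
$n{\left(h \right)} = -8$ ($n{\left(h \right)} = -6 - 2 = -8$)
$Y{\left(m \right)} = 0$ ($Y{\left(m \right)} = \left(-1\right) 0 = 0$)
$I{\left(g,p \right)} = 7$ ($I{\left(g,p \right)} = 0 + \left(2 - -5\right) = 0 + \left(2 + 5\right) = 0 + 7 = 7$)
$\sqrt{I{\left(197,201 \right)} - 25611} = \sqrt{7 - 25611} = \sqrt{-25604} = 2 i \sqrt{6401}$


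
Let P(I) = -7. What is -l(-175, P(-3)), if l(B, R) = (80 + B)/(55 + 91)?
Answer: 95/146 ≈ 0.65069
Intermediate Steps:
l(B, R) = 40/73 + B/146 (l(B, R) = (80 + B)/146 = (80 + B)*(1/146) = 40/73 + B/146)
-l(-175, P(-3)) = -(40/73 + (1/146)*(-175)) = -(40/73 - 175/146) = -1*(-95/146) = 95/146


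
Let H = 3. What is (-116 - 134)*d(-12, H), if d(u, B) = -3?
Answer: 750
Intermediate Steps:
(-116 - 134)*d(-12, H) = (-116 - 134)*(-3) = -250*(-3) = 750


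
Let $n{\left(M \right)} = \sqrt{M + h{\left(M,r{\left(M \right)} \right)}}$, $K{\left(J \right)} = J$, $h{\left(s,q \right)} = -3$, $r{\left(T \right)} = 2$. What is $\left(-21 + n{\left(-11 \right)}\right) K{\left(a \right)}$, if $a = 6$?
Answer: $-126 + 6 i \sqrt{14} \approx -126.0 + 22.45 i$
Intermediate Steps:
$n{\left(M \right)} = \sqrt{-3 + M}$ ($n{\left(M \right)} = \sqrt{M - 3} = \sqrt{-3 + M}$)
$\left(-21 + n{\left(-11 \right)}\right) K{\left(a \right)} = \left(-21 + \sqrt{-3 - 11}\right) 6 = \left(-21 + \sqrt{-14}\right) 6 = \left(-21 + i \sqrt{14}\right) 6 = -126 + 6 i \sqrt{14}$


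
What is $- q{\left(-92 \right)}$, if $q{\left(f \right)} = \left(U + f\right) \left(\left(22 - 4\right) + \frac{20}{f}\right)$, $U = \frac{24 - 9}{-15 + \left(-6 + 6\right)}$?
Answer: $\frac{38037}{23} \approx 1653.8$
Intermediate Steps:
$U = -1$ ($U = \frac{15}{-15 + 0} = \frac{15}{-15} = 15 \left(- \frac{1}{15}\right) = -1$)
$q{\left(f \right)} = \left(-1 + f\right) \left(18 + \frac{20}{f}\right)$ ($q{\left(f \right)} = \left(-1 + f\right) \left(\left(22 - 4\right) + \frac{20}{f}\right) = \left(-1 + f\right) \left(18 + \frac{20}{f}\right)$)
$- q{\left(-92 \right)} = - (2 - \frac{20}{-92} + 18 \left(-92\right)) = - (2 - - \frac{5}{23} - 1656) = - (2 + \frac{5}{23} - 1656) = \left(-1\right) \left(- \frac{38037}{23}\right) = \frac{38037}{23}$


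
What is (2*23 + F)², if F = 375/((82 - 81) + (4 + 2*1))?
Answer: 485809/49 ≈ 9914.5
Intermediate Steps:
F = 375/7 (F = 375/(1 + (4 + 2)) = 375/(1 + 6) = 375/7 ≈ 53.571)
(2*23 + F)² = (2*23 + 375/7)² = (46 + 375/7)² = (697/7)² = 485809/49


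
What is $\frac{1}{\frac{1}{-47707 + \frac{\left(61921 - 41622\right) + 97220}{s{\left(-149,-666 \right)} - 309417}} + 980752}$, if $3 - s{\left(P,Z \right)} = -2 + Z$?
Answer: $\frac{14729462941}{14445950238002886} \approx 1.0196 \cdot 10^{-6}$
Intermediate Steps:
$s{\left(P,Z \right)} = 5 - Z$ ($s{\left(P,Z \right)} = 3 - \left(-2 + Z\right) = 5 - Z$)
$\frac{1}{\frac{1}{-47707 + \frac{\left(61921 - 41622\right) + 97220}{s{\left(-149,-666 \right)} - 309417}} + 980752} = \frac{1}{\frac{1}{-47707 + \frac{\left(61921 - 41622\right) + 97220}{\left(5 - -666\right) - 309417}} + 980752} = \frac{1}{\frac{1}{-47707 + \frac{\left(61921 - 41622\right) + 97220}{\left(5 + 666\right) - 309417}} + 980752} = \frac{1}{\frac{1}{-47707 + \frac{20299 + 97220}{671 - 309417}} + 980752} = \frac{1}{\frac{1}{-47707 + \frac{117519}{-308746}} + 980752} = \frac{1}{\frac{1}{-47707 + 117519 \left(- \frac{1}{308746}\right)} + 980752} = \frac{1}{\frac{1}{-47707 - \frac{117519}{308746}} + 980752} = \frac{1}{\frac{1}{- \frac{14729462941}{308746}} + 980752} = \frac{1}{- \frac{308746}{14729462941} + 980752} = \frac{1}{\frac{14445950238002886}{14729462941}} = \frac{14729462941}{14445950238002886}$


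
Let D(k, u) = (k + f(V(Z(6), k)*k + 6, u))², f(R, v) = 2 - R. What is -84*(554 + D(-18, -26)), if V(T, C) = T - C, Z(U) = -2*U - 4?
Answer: -63000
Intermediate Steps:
Z(U) = -4 - 2*U
D(k, u) = (-4 + k - k*(-16 - k))² (D(k, u) = (k + (2 - (((-4 - 2*6) - k)*k + 6)))² = (k + (2 - (((-4 - 12) - k)*k + 6)))² = (k + (2 - ((-16 - k)*k + 6)))² = (k + (2 - (k*(-16 - k) + 6)))² = (k + (2 - (6 + k*(-16 - k))))² = (k + (2 + (-6 - k*(-16 - k))))² = (k + (-4 - k*(-16 - k)))² = (-4 + k - k*(-16 - k))²)
-84*(554 + D(-18, -26)) = -84*(554 + (4 - 1*(-18) - 1*(-18)*(16 - 18))²) = -84*(554 + (4 + 18 - 1*(-18)*(-2))²) = -84*(554 + (4 + 18 - 36)²) = -84*(554 + (-14)²) = -84*(554 + 196) = -84*750 = -63000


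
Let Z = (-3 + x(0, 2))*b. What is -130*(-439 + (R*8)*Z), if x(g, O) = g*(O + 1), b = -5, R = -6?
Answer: 150670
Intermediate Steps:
x(g, O) = g*(1 + O)
Z = 15 (Z = (-3 + 0*(1 + 2))*(-5) = (-3 + 0*3)*(-5) = (-3 + 0)*(-5) = -3*(-5) = 15)
-130*(-439 + (R*8)*Z) = -130*(-439 - 6*8*15) = -130*(-439 - 48*15) = -130*(-439 - 720) = -130*(-1159) = 150670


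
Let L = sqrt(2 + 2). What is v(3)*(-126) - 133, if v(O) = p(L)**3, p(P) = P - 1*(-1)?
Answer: -3535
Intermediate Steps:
L = 2 (L = sqrt(4) = 2)
p(P) = 1 + P (p(P) = P + 1 = 1 + P)
v(O) = 27 (v(O) = (1 + 2)**3 = 3**3 = 27)
v(3)*(-126) - 133 = 27*(-126) - 133 = -3402 - 133 = -3535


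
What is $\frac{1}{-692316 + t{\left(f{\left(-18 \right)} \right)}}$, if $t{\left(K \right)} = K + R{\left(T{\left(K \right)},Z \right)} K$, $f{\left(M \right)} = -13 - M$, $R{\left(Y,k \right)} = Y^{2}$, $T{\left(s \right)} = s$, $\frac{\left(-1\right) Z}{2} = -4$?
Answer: $- \frac{1}{692186} \approx -1.4447 \cdot 10^{-6}$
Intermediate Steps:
$Z = 8$ ($Z = \left(-2\right) \left(-4\right) = 8$)
$t{\left(K \right)} = K + K^{3}$ ($t{\left(K \right)} = K + K^{2} K = K + K^{3}$)
$\frac{1}{-692316 + t{\left(f{\left(-18 \right)} \right)}} = \frac{1}{-692316 - \left(-5 - \left(-13 - -18\right)^{3}\right)} = \frac{1}{-692316 + \left(\left(-13 + 18\right) + \left(-13 + 18\right)^{3}\right)} = \frac{1}{-692316 + \left(5 + 5^{3}\right)} = \frac{1}{-692316 + \left(5 + 125\right)} = \frac{1}{-692316 + 130} = \frac{1}{-692186} = - \frac{1}{692186}$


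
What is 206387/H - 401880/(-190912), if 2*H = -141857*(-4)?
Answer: 9588796079/3385275448 ≈ 2.8325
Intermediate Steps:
H = 283714 (H = (-141857*(-4))/2 = (½)*567428 = 283714)
206387/H - 401880/(-190912) = 206387/283714 - 401880/(-190912) = 206387*(1/283714) - 401880*(-1/190912) = 206387/283714 + 50235/23864 = 9588796079/3385275448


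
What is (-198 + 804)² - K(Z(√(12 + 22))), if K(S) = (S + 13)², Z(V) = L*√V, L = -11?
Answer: 367236 - (13 - 11*34^(¼))² ≈ 3.6705e+5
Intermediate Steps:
Z(V) = -11*√V
K(S) = (13 + S)²
(-198 + 804)² - K(Z(√(12 + 22))) = (-198 + 804)² - (13 - 11*(12 + 22)^(¼))² = 606² - (13 - 11*34^(¼))² = 367236 - (13 - 11*34^(¼))²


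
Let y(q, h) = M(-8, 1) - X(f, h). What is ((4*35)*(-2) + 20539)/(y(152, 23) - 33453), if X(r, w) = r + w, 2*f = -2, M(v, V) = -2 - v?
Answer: -20259/33469 ≈ -0.60531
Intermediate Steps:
f = -1 (f = (½)*(-2) = -1)
y(q, h) = 7 - h (y(q, h) = (-2 - 1*(-8)) - (-1 + h) = (-2 + 8) + (1 - h) = 6 + (1 - h) = 7 - h)
((4*35)*(-2) + 20539)/(y(152, 23) - 33453) = ((4*35)*(-2) + 20539)/((7 - 1*23) - 33453) = (140*(-2) + 20539)/((7 - 23) - 33453) = (-280 + 20539)/(-16 - 33453) = 20259/(-33469) = 20259*(-1/33469) = -20259/33469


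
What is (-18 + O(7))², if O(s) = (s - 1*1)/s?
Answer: 14400/49 ≈ 293.88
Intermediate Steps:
O(s) = (-1 + s)/s (O(s) = (s - 1)/s = (-1 + s)/s)
(-18 + O(7))² = (-18 + (-1 + 7)/7)² = (-18 + (⅐)*6)² = (-18 + 6/7)² = (-120/7)² = 14400/49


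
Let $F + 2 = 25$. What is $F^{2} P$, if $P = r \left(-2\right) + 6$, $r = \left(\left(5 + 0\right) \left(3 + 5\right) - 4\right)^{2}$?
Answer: $-1367994$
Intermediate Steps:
$F = 23$ ($F = -2 + 25 = 23$)
$r = 1296$ ($r = \left(5 \cdot 8 - 4\right)^{2} = \left(40 - 4\right)^{2} = 36^{2} = 1296$)
$P = -2586$ ($P = 1296 \left(-2\right) + 6 = -2592 + 6 = -2586$)
$F^{2} P = 23^{2} \left(-2586\right) = 529 \left(-2586\right) = -1367994$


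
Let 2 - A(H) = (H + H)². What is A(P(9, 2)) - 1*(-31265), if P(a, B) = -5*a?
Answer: 23167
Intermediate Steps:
A(H) = 2 - 4*H² (A(H) = 2 - (H + H)² = 2 - (2*H)² = 2 - 4*H²)
A(P(9, 2)) - 1*(-31265) = (2 - 4*(-5*9)²) - 1*(-31265) = (2 - 4*(-45)²) + 31265 = (2 - 4*2025) + 31265 = (2 - 8100) + 31265 = -8098 + 31265 = 23167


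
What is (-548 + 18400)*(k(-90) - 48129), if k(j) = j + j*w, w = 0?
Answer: -860805588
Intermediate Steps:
k(j) = j (k(j) = j + j*0 = j + 0 = j)
(-548 + 18400)*(k(-90) - 48129) = (-548 + 18400)*(-90 - 48129) = 17852*(-48219) = -860805588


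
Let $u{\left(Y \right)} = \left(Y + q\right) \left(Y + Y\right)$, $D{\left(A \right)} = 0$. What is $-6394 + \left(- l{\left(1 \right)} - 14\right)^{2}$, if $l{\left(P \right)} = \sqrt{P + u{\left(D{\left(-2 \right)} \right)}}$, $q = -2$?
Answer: $-6169$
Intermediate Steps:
$u{\left(Y \right)} = 2 Y \left(-2 + Y\right)$ ($u{\left(Y \right)} = \left(Y - 2\right) \left(Y + Y\right) = \left(-2 + Y\right) 2 Y = 2 Y \left(-2 + Y\right)$)
$l{\left(P \right)} = \sqrt{P}$ ($l{\left(P \right)} = \sqrt{P + 2 \cdot 0 \left(-2 + 0\right)} = \sqrt{P + 2 \cdot 0 \left(-2\right)} = \sqrt{P + 0} = \sqrt{P}$)
$-6394 + \left(- l{\left(1 \right)} - 14\right)^{2} = -6394 + \left(- \sqrt{1} - 14\right)^{2} = -6394 + \left(\left(-1\right) 1 - 14\right)^{2} = -6394 + \left(-1 - 14\right)^{2} = -6394 + \left(-15\right)^{2} = -6394 + 225 = -6169$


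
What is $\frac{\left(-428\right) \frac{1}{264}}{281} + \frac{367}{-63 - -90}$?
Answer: $\frac{2267831}{166914} \approx 13.587$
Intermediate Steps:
$\frac{\left(-428\right) \frac{1}{264}}{281} + \frac{367}{-63 - -90} = \left(-428\right) \frac{1}{264} \cdot \frac{1}{281} + \frac{367}{-63 + 90} = \left(- \frac{107}{66}\right) \frac{1}{281} + \frac{367}{27} = - \frac{107}{18546} + 367 \cdot \frac{1}{27} = - \frac{107}{18546} + \frac{367}{27} = \frac{2267831}{166914}$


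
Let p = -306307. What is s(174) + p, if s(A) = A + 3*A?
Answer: -305611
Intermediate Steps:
s(A) = 4*A
s(174) + p = 4*174 - 306307 = 696 - 306307 = -305611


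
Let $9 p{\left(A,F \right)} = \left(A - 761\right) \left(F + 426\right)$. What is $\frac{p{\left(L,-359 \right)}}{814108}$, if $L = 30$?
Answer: $- \frac{48977}{7326972} \approx -0.0066845$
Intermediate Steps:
$p{\left(A,F \right)} = \frac{\left(-761 + A\right) \left(426 + F\right)}{9}$ ($p{\left(A,F \right)} = \frac{\left(A - 761\right) \left(F + 426\right)}{9} = \frac{\left(-761 + A\right) \left(426 + F\right)}{9}$)
$\frac{p{\left(L,-359 \right)}}{814108} = \frac{- \frac{108062}{3} - - \frac{273199}{9} + \frac{142}{3} \cdot 30 + \frac{1}{9} \cdot 30 \left(-359\right)}{814108} = \left(- \frac{108062}{3} + \frac{273199}{9} + 1420 - \frac{3590}{3}\right) \frac{1}{814108} = \left(- \frac{48977}{9}\right) \frac{1}{814108} = - \frac{48977}{7326972}$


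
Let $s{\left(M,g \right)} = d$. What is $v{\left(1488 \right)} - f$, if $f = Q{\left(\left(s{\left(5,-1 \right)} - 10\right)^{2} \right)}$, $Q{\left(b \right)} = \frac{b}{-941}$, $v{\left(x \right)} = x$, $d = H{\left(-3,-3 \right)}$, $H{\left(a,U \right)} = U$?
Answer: $\frac{1400377}{941} \approx 1488.2$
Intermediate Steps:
$d = -3$
$s{\left(M,g \right)} = -3$
$Q{\left(b \right)} = - \frac{b}{941}$ ($Q{\left(b \right)} = b \left(- \frac{1}{941}\right) = - \frac{b}{941}$)
$f = - \frac{169}{941}$ ($f = - \frac{\left(-3 - 10\right)^{2}}{941} = - \frac{\left(-13\right)^{2}}{941} = \left(- \frac{1}{941}\right) 169 = - \frac{169}{941} \approx -0.1796$)
$v{\left(1488 \right)} - f = 1488 - - \frac{169}{941} = 1488 + \frac{169}{941} = \frac{1400377}{941}$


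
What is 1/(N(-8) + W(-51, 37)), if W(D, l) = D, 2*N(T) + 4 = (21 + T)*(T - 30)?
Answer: -1/300 ≈ -0.0033333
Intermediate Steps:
N(T) = -2 + (-30 + T)*(21 + T)/2 (N(T) = -2 + ((21 + T)*(T - 30))/2 = -2 + ((21 + T)*(-30 + T))/2 = -2 + ((-30 + T)*(21 + T))/2 = -2 + (-30 + T)*(21 + T)/2)
1/(N(-8) + W(-51, 37)) = 1/((-317 + (1/2)*(-8)**2 - 9/2*(-8)) - 51) = 1/((-317 + (1/2)*64 + 36) - 51) = 1/((-317 + 32 + 36) - 51) = 1/(-249 - 51) = 1/(-300) = -1/300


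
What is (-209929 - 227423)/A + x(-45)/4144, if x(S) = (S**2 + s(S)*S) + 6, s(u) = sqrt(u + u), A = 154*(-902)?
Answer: 74803887/20558384 - 135*I*sqrt(10)/4144 ≈ 3.6386 - 0.10302*I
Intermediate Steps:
A = -138908
s(u) = sqrt(2)*sqrt(u) (s(u) = sqrt(2*u) = sqrt(2)*sqrt(u))
x(S) = 6 + S**2 + sqrt(2)*S**(3/2) (x(S) = (S**2 + (sqrt(2)*sqrt(S))*S) + 6 = (S**2 + sqrt(2)*S**(3/2)) + 6 = 6 + S**2 + sqrt(2)*S**(3/2))
(-209929 - 227423)/A + x(-45)/4144 = (-209929 - 227423)/(-138908) + (6 + (-45)**2 + sqrt(2)*(-45)**(3/2))/4144 = -437352*(-1/138908) + (6 + 2025 + sqrt(2)*(-135*I*sqrt(5)))*(1/4144) = 109338/34727 + (6 + 2025 - 135*I*sqrt(10))*(1/4144) = 109338/34727 + (2031 - 135*I*sqrt(10))*(1/4144) = 109338/34727 + (2031/4144 - 135*I*sqrt(10)/4144) = 74803887/20558384 - 135*I*sqrt(10)/4144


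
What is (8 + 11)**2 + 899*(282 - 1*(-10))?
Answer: 262869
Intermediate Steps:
(8 + 11)**2 + 899*(282 - 1*(-10)) = 19**2 + 899*(282 + 10) = 361 + 899*292 = 361 + 262508 = 262869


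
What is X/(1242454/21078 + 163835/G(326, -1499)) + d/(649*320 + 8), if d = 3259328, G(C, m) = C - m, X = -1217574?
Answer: -60680029799886901/7425874938274 ≈ -8171.4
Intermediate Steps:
X/(1242454/21078 + 163835/G(326, -1499)) + d/(649*320 + 8) = -1217574/(1242454/21078 + 163835/(326 - 1*(-1499))) + 3259328/(649*320 + 8) = -1217574/(1242454*(1/21078) + 163835/(326 + 1499)) + 3259328/(207680 + 8) = -1217574/(621227/10539 + 163835/1825) + 3259328/207688 = -1217574/(621227/10539 + 163835*(1/1825)) + 3259328*(1/207688) = -1217574/(621227/10539 + 32767/365) + 407416/25961 = -1217574/572079268/3846735 + 407416/25961 = -1217574*3846735/572079268 + 407416/25961 = -2341842260445/286039634 + 407416/25961 = -60680029799886901/7425874938274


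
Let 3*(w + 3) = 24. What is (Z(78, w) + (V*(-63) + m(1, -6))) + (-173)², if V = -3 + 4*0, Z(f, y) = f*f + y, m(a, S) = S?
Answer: 36201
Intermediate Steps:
w = 5 (w = -3 + (⅓)*24 = -3 + 8 = 5)
Z(f, y) = y + f² (Z(f, y) = f² + y = y + f²)
V = -3 (V = -3 + 0 = -3)
(Z(78, w) + (V*(-63) + m(1, -6))) + (-173)² = ((5 + 78²) + (-3*(-63) - 6)) + (-173)² = ((5 + 6084) + (189 - 6)) + 29929 = (6089 + 183) + 29929 = 6272 + 29929 = 36201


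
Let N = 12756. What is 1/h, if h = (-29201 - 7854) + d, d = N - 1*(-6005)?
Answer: -1/18294 ≈ -5.4663e-5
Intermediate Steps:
d = 18761 (d = 12756 - 1*(-6005) = 12756 + 6005 = 18761)
h = -18294 (h = (-29201 - 7854) + 18761 = -37055 + 18761 = -18294)
1/h = 1/(-18294) = -1/18294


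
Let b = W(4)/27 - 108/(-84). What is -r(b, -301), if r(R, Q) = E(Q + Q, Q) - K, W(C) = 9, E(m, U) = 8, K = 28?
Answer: 20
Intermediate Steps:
b = 34/21 (b = 9/27 - 108/(-84) = 9*(1/27) - 108*(-1/84) = ⅓ + 9/7 = 34/21 ≈ 1.6190)
r(R, Q) = -20 (r(R, Q) = 8 - 1*28 = 8 - 28 = -20)
-r(b, -301) = -1*(-20) = 20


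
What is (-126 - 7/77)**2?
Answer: 1923769/121 ≈ 15899.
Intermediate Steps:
(-126 - 7/77)**2 = (-126 - 7*1/77)**2 = (-126 - 1/11)**2 = (-1387/11)**2 = 1923769/121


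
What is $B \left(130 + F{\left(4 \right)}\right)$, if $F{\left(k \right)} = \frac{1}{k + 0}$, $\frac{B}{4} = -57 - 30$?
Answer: $-45327$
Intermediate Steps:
$B = -348$ ($B = 4 \left(-57 - 30\right) = 4 \left(-87\right) = -348$)
$F{\left(k \right)} = \frac{1}{k}$
$B \left(130 + F{\left(4 \right)}\right) = - 348 \left(130 + \frac{1}{4}\right) = \left(-348\right) \frac{521}{4} = -45327$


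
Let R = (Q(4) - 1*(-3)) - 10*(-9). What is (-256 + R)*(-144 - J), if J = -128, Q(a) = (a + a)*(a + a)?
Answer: 1584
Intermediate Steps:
Q(a) = 4*a² (Q(a) = (2*a)*(2*a) = 4*a²)
R = 157 (R = (4*4² - 1*(-3)) - 10*(-9) = (4*16 + 3) + 90 = (64 + 3) + 90 = 67 + 90 = 157)
(-256 + R)*(-144 - J) = (-256 + 157)*(-144 - 1*(-128)) = -99*(-144 + 128) = -99*(-16) = 1584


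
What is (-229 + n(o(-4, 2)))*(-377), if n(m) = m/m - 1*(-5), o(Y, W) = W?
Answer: 84071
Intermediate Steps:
n(m) = 6 (n(m) = 1 + 5 = 6)
(-229 + n(o(-4, 2)))*(-377) = (-229 + 6)*(-377) = -223*(-377) = 84071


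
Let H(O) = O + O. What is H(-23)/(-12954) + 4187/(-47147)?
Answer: -26034818/305371119 ≈ -0.085256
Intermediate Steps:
H(O) = 2*O
H(-23)/(-12954) + 4187/(-47147) = (2*(-23))/(-12954) + 4187/(-47147) = -46*(-1/12954) + 4187*(-1/47147) = 23/6477 - 4187/47147 = -26034818/305371119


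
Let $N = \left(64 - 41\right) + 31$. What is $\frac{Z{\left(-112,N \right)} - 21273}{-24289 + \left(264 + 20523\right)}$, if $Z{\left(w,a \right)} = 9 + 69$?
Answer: $\frac{21195}{3502} \approx 6.0523$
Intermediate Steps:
$N = 54$ ($N = 23 + 31 = 54$)
$Z{\left(w,a \right)} = 78$
$\frac{Z{\left(-112,N \right)} - 21273}{-24289 + \left(264 + 20523\right)} = \frac{78 - 21273}{-24289 + \left(264 + 20523\right)} = - \frac{21195}{-24289 + 20787} = - \frac{21195}{-3502} = \left(-21195\right) \left(- \frac{1}{3502}\right) = \frac{21195}{3502}$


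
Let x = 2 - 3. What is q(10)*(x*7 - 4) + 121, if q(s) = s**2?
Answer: -979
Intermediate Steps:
x = -1
q(10)*(x*7 - 4) + 121 = 10**2*(-1*7 - 4) + 121 = 100*(-7 - 4) + 121 = 100*(-11) + 121 = -1100 + 121 = -979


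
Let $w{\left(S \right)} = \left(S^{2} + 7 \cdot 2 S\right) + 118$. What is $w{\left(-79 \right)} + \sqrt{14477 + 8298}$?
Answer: $5253 + 5 \sqrt{911} \approx 5403.9$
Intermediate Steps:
$w{\left(S \right)} = 118 + S^{2} + 14 S$ ($w{\left(S \right)} = \left(S^{2} + 14 S\right) + 118 = 118 + S^{2} + 14 S$)
$w{\left(-79 \right)} + \sqrt{14477 + 8298} = \left(118 + \left(-79\right)^{2} + 14 \left(-79\right)\right) + \sqrt{14477 + 8298} = \left(118 + 6241 - 1106\right) + \sqrt{22775} = 5253 + 5 \sqrt{911}$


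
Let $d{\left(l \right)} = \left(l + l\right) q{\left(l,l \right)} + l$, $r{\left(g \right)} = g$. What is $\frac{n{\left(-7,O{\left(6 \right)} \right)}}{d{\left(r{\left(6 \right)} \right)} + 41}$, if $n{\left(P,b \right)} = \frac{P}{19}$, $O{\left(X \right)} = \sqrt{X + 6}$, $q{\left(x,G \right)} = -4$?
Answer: $\frac{7}{19} \approx 0.36842$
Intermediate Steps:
$O{\left(X \right)} = \sqrt{6 + X}$
$d{\left(l \right)} = - 7 l$ ($d{\left(l \right)} = \left(l + l\right) \left(-4\right) + l = 2 l \left(-4\right) + l = - 8 l + l = - 7 l$)
$n{\left(P,b \right)} = \frac{P}{19}$ ($n{\left(P,b \right)} = P \frac{1}{19} = \frac{P}{19}$)
$\frac{n{\left(-7,O{\left(6 \right)} \right)}}{d{\left(r{\left(6 \right)} \right)} + 41} = \frac{\frac{1}{19} \left(-7\right)}{\left(-7\right) 6 + 41} = - \frac{7}{19 \left(-42 + 41\right)} = - \frac{7}{19 \left(-1\right)} = \left(- \frac{7}{19}\right) \left(-1\right) = \frac{7}{19}$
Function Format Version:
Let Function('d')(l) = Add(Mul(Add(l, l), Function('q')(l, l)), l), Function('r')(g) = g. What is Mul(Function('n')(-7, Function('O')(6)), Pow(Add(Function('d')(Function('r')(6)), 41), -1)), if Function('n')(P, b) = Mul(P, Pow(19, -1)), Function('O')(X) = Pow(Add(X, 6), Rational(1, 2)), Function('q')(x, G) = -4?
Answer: Rational(7, 19) ≈ 0.36842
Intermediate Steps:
Function('O')(X) = Pow(Add(6, X), Rational(1, 2))
Function('d')(l) = Mul(-7, l) (Function('d')(l) = Add(Mul(Add(l, l), -4), l) = Add(Mul(Mul(2, l), -4), l) = Add(Mul(-8, l), l) = Mul(-7, l))
Function('n')(P, b) = Mul(Rational(1, 19), P) (Function('n')(P, b) = Mul(P, Rational(1, 19)) = Mul(Rational(1, 19), P))
Mul(Function('n')(-7, Function('O')(6)), Pow(Add(Function('d')(Function('r')(6)), 41), -1)) = Mul(Mul(Rational(1, 19), -7), Pow(Add(Mul(-7, 6), 41), -1)) = Mul(Rational(-7, 19), Pow(Add(-42, 41), -1)) = Mul(Rational(-7, 19), Pow(-1, -1)) = Mul(Rational(-7, 19), -1) = Rational(7, 19)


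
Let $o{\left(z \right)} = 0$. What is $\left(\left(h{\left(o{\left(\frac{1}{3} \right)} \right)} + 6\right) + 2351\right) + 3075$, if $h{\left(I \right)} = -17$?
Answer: $5415$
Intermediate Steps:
$\left(\left(h{\left(o{\left(\frac{1}{3} \right)} \right)} + 6\right) + 2351\right) + 3075 = \left(\left(-17 + 6\right) + 2351\right) + 3075 = \left(-11 + 2351\right) + 3075 = 2340 + 3075 = 5415$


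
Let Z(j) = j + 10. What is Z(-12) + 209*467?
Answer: 97601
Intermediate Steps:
Z(j) = 10 + j
Z(-12) + 209*467 = (10 - 12) + 209*467 = -2 + 97603 = 97601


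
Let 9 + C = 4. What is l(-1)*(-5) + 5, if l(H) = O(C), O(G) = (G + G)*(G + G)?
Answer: -495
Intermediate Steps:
C = -5 (C = -9 + 4 = -5)
O(G) = 4*G² (O(G) = (2*G)*(2*G) = 4*G²)
l(H) = 100 (l(H) = 4*(-5)² = 4*25 = 100)
l(-1)*(-5) + 5 = 100*(-5) + 5 = -500 + 5 = -495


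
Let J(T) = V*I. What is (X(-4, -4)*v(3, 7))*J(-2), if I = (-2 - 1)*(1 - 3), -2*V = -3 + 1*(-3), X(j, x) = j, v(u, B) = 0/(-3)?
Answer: 0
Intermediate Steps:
v(u, B) = 0 (v(u, B) = 0*(-1/3) = 0)
V = 3 (V = -(-3 + 1*(-3))/2 = -(-3 - 3)/2 = -1/2*(-6) = 3)
I = 6 (I = -3*(-2) = 6)
J(T) = 18 (J(T) = 3*6 = 18)
(X(-4, -4)*v(3, 7))*J(-2) = -4*0*18 = 0*18 = 0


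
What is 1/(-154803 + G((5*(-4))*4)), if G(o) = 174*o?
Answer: -1/168723 ≈ -5.9269e-6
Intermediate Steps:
1/(-154803 + G((5*(-4))*4)) = 1/(-154803 + 174*((5*(-4))*4)) = 1/(-154803 + 174*(-20*4)) = 1/(-154803 + 174*(-80)) = 1/(-154803 - 13920) = 1/(-168723) = -1/168723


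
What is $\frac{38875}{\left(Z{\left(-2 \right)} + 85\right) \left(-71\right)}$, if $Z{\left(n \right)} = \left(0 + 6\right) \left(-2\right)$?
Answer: $- \frac{38875}{5183} \approx -7.5005$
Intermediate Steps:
$Z{\left(n \right)} = -12$ ($Z{\left(n \right)} = 6 \left(-2\right) = -12$)
$\frac{38875}{\left(Z{\left(-2 \right)} + 85\right) \left(-71\right)} = \frac{38875}{\left(-12 + 85\right) \left(-71\right)} = \frac{38875}{73 \left(-71\right)} = \frac{38875}{-5183} = 38875 \left(- \frac{1}{5183}\right) = - \frac{38875}{5183}$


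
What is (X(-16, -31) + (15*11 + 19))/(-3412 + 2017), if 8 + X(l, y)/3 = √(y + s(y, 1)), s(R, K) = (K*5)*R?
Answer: -32/279 - I*√186/465 ≈ -0.1147 - 0.029329*I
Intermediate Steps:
s(R, K) = 5*K*R (s(R, K) = (5*K)*R = 5*K*R)
X(l, y) = -24 + 3*√6*√y (X(l, y) = -24 + 3*√(y + 5*1*y) = -24 + 3*√(y + 5*y) = -24 + 3*√(6*y) = -24 + 3*(√6*√y) = -24 + 3*√6*√y)
(X(-16, -31) + (15*11 + 19))/(-3412 + 2017) = ((-24 + 3*√6*√(-31)) + (15*11 + 19))/(-3412 + 2017) = ((-24 + 3*√6*(I*√31)) + (165 + 19))/(-1395) = ((-24 + 3*I*√186) + 184)*(-1/1395) = (160 + 3*I*√186)*(-1/1395) = -32/279 - I*√186/465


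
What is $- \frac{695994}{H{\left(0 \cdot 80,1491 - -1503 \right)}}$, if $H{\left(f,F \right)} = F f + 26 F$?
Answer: $- \frac{8923}{998} \approx -8.9409$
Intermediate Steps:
$H{\left(f,F \right)} = 26 F + F f$
$- \frac{695994}{H{\left(0 \cdot 80,1491 - -1503 \right)}} = - \frac{695994}{\left(1491 - -1503\right) \left(26 + 0 \cdot 80\right)} = - \frac{695994}{\left(1491 + 1503\right) \left(26 + 0\right)} = - \frac{695994}{2994 \cdot 26} = - \frac{695994}{77844} = \left(-695994\right) \frac{1}{77844} = - \frac{8923}{998}$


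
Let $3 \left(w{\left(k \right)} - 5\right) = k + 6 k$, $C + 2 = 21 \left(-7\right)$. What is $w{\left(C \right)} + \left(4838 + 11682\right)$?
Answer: $\frac{48532}{3} \approx 16177.0$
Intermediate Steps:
$C = -149$ ($C = -2 + 21 \left(-7\right) = -2 - 147 = -149$)
$w{\left(k \right)} = 5 + \frac{7 k}{3}$ ($w{\left(k \right)} = 5 + \frac{k + 6 k}{3} = 5 + \frac{7 k}{3}$)
$w{\left(C \right)} + \left(4838 + 11682\right) = \left(5 + \frac{7}{3} \left(-149\right)\right) + \left(4838 + 11682\right) = \left(5 - \frac{1043}{3}\right) + 16520 = - \frac{1028}{3} + 16520 = \frac{48532}{3}$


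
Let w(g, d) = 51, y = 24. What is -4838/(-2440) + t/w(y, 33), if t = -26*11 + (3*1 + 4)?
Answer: -72337/20740 ≈ -3.4878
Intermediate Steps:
t = -279 (t = -286 + (3 + 4) = -286 + 7 = -279)
-4838/(-2440) + t/w(y, 33) = -4838/(-2440) - 279/51 = -4838*(-1/2440) - 279*1/51 = 2419/1220 - 93/17 = -72337/20740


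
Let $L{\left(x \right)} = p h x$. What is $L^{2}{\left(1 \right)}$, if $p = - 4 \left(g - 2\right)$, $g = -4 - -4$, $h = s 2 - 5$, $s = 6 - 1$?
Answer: $1600$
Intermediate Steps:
$s = 5$ ($s = 6 - 1 = 5$)
$h = 5$ ($h = 5 \cdot 2 - 5 = 10 - 5 = 5$)
$g = 0$ ($g = -4 + 4 = 0$)
$p = 8$ ($p = - 4 \left(0 - 2\right) = \left(-4\right) \left(-2\right) = 8$)
$L{\left(x \right)} = 40 x$ ($L{\left(x \right)} = 8 \cdot 5 x = 40 x$)
$L^{2}{\left(1 \right)} = \left(40 \cdot 1\right)^{2} = 40^{2} = 1600$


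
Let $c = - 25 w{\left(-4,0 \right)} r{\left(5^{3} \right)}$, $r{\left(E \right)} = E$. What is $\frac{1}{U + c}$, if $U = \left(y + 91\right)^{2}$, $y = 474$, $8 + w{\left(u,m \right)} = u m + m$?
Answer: $\frac{1}{344225} \approx 2.9051 \cdot 10^{-6}$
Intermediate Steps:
$w{\left(u,m \right)} = -8 + m + m u$ ($w{\left(u,m \right)} = -8 + \left(u m + m\right) = -8 + \left(m u + m\right) = -8 + \left(m + m u\right) = -8 + m + m u$)
$U = 319225$ ($U = \left(474 + 91\right)^{2} = 565^{2} = 319225$)
$c = 25000$ ($c = - 25 \left(-8 + 0 + 0 \left(-4\right)\right) 5^{3} = - 25 \left(-8 + 0 + 0\right) 125 = \left(-25\right) \left(-8\right) 125 = 200 \cdot 125 = 25000$)
$\frac{1}{U + c} = \frac{1}{319225 + 25000} = \frac{1}{344225}$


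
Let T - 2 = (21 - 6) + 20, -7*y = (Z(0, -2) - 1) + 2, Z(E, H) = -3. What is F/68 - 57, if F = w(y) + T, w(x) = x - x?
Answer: -3839/68 ≈ -56.456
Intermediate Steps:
y = 2/7 (y = -((-3 - 1) + 2)/7 = -(-4 + 2)/7 = -⅐*(-2) = 2/7 ≈ 0.28571)
w(x) = 0
T = 37 (T = 2 + ((21 - 6) + 20) = 2 + (15 + 20) = 2 + 35 = 37)
F = 37 (F = 0 + 37 = 37)
F/68 - 57 = 37/68 - 57 = -3839/68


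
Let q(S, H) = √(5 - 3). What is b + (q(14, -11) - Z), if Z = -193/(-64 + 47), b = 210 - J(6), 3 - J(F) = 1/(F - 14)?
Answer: 26591/136 + √2 ≈ 196.94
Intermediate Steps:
J(F) = 3 - 1/(-14 + F) (J(F) = 3 - 1/(F - 14) = 3 - 1/(-14 + F))
q(S, H) = √2
b = 1655/8 (b = 210 - (-43 + 3*6)/(-14 + 6) = 210 - (-43 + 18)/(-8) = 210 - (-1)*(-25)/8 = 210 - 1*25/8 = 210 - 25/8 = 1655/8 ≈ 206.88)
Z = 193/17 (Z = -193/(-17) = -193*(-1/17) = 193/17 ≈ 11.353)
b + (q(14, -11) - Z) = 1655/8 + (√2 - 1*193/17) = 1655/8 + (√2 - 193/17) = 1655/8 + (-193/17 + √2) = 26591/136 + √2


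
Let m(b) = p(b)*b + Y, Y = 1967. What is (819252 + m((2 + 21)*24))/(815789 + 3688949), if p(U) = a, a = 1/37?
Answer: 30385655/166675306 ≈ 0.18230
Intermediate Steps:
a = 1/37 ≈ 0.027027
p(U) = 1/37
m(b) = 1967 + b/37 (m(b) = b/37 + 1967 = 1967 + b/37)
(819252 + m((2 + 21)*24))/(815789 + 3688949) = (819252 + (1967 + ((2 + 21)*24)/37))/(815789 + 3688949) = (819252 + (1967 + (23*24)/37))/4504738 = (819252 + (1967 + (1/37)*552))*(1/4504738) = (819252 + (1967 + 552/37))*(1/4504738) = (819252 + 73331/37)*(1/4504738) = (30385655/37)*(1/4504738) = 30385655/166675306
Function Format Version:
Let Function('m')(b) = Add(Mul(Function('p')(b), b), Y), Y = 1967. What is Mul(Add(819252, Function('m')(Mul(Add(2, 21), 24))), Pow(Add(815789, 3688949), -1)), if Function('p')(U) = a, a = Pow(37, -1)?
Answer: Rational(30385655, 166675306) ≈ 0.18230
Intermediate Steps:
a = Rational(1, 37) ≈ 0.027027
Function('p')(U) = Rational(1, 37)
Function('m')(b) = Add(1967, Mul(Rational(1, 37), b)) (Function('m')(b) = Add(Mul(Rational(1, 37), b), 1967) = Add(1967, Mul(Rational(1, 37), b)))
Mul(Add(819252, Function('m')(Mul(Add(2, 21), 24))), Pow(Add(815789, 3688949), -1)) = Mul(Add(819252, Add(1967, Mul(Rational(1, 37), Mul(Add(2, 21), 24)))), Pow(Add(815789, 3688949), -1)) = Mul(Add(819252, Add(1967, Mul(Rational(1, 37), Mul(23, 24)))), Pow(4504738, -1)) = Mul(Add(819252, Add(1967, Mul(Rational(1, 37), 552))), Rational(1, 4504738)) = Mul(Add(819252, Add(1967, Rational(552, 37))), Rational(1, 4504738)) = Mul(Add(819252, Rational(73331, 37)), Rational(1, 4504738)) = Mul(Rational(30385655, 37), Rational(1, 4504738)) = Rational(30385655, 166675306)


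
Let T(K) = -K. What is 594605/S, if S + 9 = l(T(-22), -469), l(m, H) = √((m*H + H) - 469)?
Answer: -1783815/3779 - 1189210*I*√2814/11337 ≈ -472.03 - 5564.5*I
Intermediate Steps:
l(m, H) = √(-469 + H + H*m) (l(m, H) = √((H*m + H) - 469) = √((H + H*m) - 469) = √(-469 + H + H*m))
S = -9 + 2*I*√2814 (S = -9 + √(-469 - 469 - (-469)*(-22)) = -9 + √(-469 - 469 - 469*22) = -9 + √(-469 - 469 - 10318) = -9 + √(-11256) = -9 + 2*I*√2814 ≈ -9.0 + 106.09*I)
594605/S = 594605/(-9 + 2*I*√2814)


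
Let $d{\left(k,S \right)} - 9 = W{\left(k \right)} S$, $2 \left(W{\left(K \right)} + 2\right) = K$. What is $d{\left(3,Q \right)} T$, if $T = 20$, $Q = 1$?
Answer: $170$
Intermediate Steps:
$W{\left(K \right)} = -2 + \frac{K}{2}$
$d{\left(k,S \right)} = 9 + S \left(-2 + \frac{k}{2}\right)$ ($d{\left(k,S \right)} = 9 + \left(-2 + \frac{k}{2}\right) S = 9 + S \left(-2 + \frac{k}{2}\right)$)
$d{\left(3,Q \right)} T = \left(9 + \frac{1}{2} \cdot 1 \left(-4 + 3\right)\right) 20 = \left(9 + \frac{1}{2} \cdot 1 \left(-1\right)\right) 20 = \left(9 - \frac{1}{2}\right) 20 = \frac{17}{2} \cdot 20 = 170$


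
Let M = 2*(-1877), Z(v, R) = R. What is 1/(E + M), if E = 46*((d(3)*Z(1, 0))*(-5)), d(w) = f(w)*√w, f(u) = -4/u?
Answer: -1/3754 ≈ -0.00026638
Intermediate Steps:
d(w) = -4/√w (d(w) = (-4/w)*√w = -4/√w)
M = -3754
E = 0 (E = 46*((-4*√3/3*0)*(-5)) = 46*(0*(-5)) = 46*0 = 0)
1/(E + M) = 1/(0 - 3754) = 1/(-3754) = -1/3754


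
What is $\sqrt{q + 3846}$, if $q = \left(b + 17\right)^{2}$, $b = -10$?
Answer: $\sqrt{3895} \approx 62.41$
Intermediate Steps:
$q = 49$ ($q = \left(-10 + 17\right)^{2} = 7^{2} = 49$)
$\sqrt{q + 3846} = \sqrt{49 + 3846} = \sqrt{3895}$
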